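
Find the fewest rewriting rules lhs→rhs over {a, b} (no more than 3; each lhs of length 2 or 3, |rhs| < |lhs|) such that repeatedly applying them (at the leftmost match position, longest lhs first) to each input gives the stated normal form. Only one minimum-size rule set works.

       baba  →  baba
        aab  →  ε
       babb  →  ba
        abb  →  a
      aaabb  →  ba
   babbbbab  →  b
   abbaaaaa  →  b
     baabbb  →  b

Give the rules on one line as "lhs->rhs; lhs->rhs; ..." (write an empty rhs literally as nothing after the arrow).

  | baba
  | aab => bb => ε
  | babb => ba
  | abb => a

aa->b; bb->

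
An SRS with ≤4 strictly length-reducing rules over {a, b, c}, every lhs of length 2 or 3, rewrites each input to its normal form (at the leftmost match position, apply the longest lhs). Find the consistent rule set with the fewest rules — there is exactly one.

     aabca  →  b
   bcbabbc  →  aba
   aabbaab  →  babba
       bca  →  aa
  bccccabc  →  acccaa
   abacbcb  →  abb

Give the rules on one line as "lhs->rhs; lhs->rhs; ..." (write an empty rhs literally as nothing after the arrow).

  | aabca => baca => b
  | bcbabbc => ababbc => aba
  | aabbaab => babaab => babba
  | bca => aa

aab->ba; aca->; bbc->; bc->a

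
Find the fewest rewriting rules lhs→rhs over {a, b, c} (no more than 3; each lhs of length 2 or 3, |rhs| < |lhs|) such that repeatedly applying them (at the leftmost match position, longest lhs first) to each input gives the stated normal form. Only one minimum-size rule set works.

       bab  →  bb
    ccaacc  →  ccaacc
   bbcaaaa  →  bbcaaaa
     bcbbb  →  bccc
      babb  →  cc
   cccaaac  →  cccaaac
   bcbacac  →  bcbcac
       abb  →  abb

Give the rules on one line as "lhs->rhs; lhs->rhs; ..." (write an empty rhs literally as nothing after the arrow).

  | bab => bb
  | ccaacc
  | bbcaaaa
  | bcbbb => bccc

ba->b; bbb->cc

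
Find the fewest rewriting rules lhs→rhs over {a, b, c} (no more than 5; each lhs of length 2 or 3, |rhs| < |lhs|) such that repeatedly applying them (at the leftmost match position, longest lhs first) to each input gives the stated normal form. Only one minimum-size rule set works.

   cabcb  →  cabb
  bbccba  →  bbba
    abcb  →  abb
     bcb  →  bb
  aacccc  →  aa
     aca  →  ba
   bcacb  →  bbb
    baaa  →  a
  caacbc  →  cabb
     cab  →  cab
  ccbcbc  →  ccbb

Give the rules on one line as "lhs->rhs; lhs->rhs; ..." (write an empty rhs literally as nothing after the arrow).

ac->b; acc->a; baa->; bc->b

  | cabcb => cabb
  | bbccba => bbcba => bbba
  | abcb => abb
  | bcb => bb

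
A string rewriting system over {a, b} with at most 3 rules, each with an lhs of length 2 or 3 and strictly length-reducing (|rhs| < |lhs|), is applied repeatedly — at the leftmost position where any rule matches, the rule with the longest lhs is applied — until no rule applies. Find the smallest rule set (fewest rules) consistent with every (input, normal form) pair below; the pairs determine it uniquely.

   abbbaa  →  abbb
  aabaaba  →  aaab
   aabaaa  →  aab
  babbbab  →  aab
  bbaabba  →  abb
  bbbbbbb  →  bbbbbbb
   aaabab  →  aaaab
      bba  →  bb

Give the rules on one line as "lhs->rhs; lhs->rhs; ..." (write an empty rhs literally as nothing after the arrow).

ba->b; bab->ab

  | abbbaa => abbba => abbb
  | aabaaba => aababa => aaaba => aaab
  | aabaaa => aabaa => aaba => aab
  | babbbab => abbbab => abbab => abab => aab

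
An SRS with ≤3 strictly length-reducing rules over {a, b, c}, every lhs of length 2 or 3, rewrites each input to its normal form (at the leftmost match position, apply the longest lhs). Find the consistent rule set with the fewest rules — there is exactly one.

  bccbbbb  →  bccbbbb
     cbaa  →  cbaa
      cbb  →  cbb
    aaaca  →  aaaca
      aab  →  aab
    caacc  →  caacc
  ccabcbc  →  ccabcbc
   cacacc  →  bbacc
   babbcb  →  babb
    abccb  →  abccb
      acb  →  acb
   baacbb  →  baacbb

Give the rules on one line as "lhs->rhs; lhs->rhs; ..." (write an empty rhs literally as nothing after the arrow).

  | bccbbbb
  | cbaa
  | cbb
  | aaaca

bbc->b; cac->bb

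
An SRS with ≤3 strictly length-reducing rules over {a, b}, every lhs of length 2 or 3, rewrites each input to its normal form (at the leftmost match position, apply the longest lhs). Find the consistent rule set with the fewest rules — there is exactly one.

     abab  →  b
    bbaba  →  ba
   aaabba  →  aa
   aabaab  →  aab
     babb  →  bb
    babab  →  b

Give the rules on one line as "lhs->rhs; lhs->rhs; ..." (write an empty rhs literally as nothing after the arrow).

  | abab => b
  | bbaba => baba => ba
  | aaabba => aaaba => aa
  | aabaab => aab

aba->; bab->b; bba->ba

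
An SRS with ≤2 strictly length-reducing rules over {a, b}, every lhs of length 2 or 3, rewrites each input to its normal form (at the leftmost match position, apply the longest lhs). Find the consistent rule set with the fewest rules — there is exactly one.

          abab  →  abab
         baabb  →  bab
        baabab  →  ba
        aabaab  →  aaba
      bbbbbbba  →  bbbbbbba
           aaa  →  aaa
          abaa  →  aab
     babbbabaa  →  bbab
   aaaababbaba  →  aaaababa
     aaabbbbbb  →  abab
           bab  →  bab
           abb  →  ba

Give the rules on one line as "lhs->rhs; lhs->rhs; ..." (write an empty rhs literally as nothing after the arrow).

abb->ba; baa->ab

  | abab
  | baabb => abbb => bab
  | baabab => abbab => baab => abb => ba
  | aabaab => aaabb => aaba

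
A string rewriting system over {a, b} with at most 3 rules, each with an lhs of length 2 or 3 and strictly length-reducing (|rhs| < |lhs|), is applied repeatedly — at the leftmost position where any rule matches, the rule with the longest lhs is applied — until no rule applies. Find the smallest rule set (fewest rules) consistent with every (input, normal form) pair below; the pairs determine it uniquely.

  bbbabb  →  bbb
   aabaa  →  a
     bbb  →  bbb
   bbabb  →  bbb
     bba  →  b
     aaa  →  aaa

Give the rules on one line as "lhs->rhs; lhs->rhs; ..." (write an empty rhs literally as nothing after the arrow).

  | bbbabb => babbb => bbb
  | aabaa => abaa => baa => a
  | bbb
  | bbabb => abbb => bbb

ab->b; ba->; bba->ab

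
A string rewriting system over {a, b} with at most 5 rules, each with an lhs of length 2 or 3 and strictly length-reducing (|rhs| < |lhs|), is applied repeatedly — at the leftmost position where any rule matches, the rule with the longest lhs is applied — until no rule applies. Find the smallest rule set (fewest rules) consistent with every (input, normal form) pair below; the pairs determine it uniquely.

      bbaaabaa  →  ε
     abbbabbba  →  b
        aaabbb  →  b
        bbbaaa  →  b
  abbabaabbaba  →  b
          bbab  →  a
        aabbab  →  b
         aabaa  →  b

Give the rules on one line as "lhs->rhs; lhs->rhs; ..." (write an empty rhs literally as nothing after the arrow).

  | bbaaabaa => aaaabaa => baabaa => baa => ε
  | abbbabbba => aababbba => bbabbba => aabbba => bbbba => abba => aaa => ba => b
  | aaabbb => babbb => bbbb => abb => aa => b
  | bbbaaa => abaaa => aa => b

aa->b; ba->b; baa->; bb->a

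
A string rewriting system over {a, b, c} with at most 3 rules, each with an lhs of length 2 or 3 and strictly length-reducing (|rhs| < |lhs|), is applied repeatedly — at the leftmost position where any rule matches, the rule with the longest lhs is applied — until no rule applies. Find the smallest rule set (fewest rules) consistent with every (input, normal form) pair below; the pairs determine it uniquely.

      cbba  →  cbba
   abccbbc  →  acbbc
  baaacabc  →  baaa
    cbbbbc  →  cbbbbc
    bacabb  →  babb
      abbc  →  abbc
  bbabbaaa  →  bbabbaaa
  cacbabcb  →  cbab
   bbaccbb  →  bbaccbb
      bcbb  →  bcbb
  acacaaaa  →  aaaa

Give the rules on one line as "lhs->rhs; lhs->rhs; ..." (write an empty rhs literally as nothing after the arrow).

abc->a; ca->

  | cbba
  | abccbbc => acbbc
  | baaacabc => baaabc => baaa
  | cbbbbc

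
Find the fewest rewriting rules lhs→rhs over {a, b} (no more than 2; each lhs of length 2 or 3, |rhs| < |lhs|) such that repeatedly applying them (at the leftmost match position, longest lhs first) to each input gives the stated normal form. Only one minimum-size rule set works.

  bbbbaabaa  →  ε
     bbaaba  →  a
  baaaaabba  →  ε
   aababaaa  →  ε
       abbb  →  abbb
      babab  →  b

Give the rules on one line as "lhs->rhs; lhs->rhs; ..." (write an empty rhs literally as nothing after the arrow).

  | bbbbaabaa => bbbaabaa => bbaabaa => baabaa => aabaa => baa => aa => ε
  | bbaaba => baaba => aaba => ba => a
  | baaaaabba => aaaaabba => aaabba => abba => aba => aa => ε
  | aababaaa => babaaa => abaaa => aaaa => aa => ε

aa->; ba->a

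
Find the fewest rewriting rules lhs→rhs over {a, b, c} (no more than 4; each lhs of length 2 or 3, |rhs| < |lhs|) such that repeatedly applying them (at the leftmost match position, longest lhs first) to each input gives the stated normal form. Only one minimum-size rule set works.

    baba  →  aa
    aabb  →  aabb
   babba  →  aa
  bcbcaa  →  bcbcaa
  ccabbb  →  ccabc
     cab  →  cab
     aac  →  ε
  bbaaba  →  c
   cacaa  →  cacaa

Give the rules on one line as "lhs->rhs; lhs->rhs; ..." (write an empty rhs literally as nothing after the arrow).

  | baba => aba => aa
  | aabb
  | babba => abba => aba => aa
  | bcbcaa

aaa->c; aac->; ba->a; bbb->bc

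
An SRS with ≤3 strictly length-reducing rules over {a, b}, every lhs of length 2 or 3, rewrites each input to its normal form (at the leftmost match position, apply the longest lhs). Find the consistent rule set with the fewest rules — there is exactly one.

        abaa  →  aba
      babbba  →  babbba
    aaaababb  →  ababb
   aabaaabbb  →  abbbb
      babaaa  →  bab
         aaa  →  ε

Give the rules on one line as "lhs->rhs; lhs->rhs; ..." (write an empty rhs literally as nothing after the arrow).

aa->a; aaa->

  | abaa => aba
  | babbba
  | aaaababb => ababb
  | aabaaabbb => abaaabbb => abbbb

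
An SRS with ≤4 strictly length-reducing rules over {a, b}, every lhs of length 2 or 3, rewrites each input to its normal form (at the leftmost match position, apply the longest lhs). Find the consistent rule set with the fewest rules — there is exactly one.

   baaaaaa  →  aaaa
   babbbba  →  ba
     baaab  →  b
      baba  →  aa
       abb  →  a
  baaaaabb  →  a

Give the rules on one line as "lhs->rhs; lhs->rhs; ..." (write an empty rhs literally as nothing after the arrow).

ab->b; baa->; bb->a

  | baaaaaa => aaaa
  | babbbba => bbbbba => abbba => bbba => aba => ba
  | baaab => ab => b
  | baba => bba => aa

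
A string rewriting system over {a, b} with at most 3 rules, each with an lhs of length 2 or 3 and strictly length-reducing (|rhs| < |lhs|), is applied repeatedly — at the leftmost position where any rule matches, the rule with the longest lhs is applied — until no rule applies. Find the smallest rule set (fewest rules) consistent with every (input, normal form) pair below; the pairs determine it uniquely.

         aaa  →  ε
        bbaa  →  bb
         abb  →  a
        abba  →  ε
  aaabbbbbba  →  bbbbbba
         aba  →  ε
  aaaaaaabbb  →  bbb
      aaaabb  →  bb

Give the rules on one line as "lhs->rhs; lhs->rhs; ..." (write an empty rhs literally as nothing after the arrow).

  | aaa => aa => ε
  | bbaa => bb
  | abb => ab => a
  | abba => aba => aa => ε

aa->; aaa->aa; ab->a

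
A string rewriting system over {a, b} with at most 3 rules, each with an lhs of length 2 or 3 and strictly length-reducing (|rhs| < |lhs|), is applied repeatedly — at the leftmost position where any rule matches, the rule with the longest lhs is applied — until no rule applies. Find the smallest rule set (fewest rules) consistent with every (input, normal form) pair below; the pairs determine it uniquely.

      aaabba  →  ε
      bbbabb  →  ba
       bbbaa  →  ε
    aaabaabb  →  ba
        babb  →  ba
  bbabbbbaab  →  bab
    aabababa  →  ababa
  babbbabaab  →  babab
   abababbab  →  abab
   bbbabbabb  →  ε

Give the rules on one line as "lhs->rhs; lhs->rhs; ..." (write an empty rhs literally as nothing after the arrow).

  | aaabba => babba => baa => bb => ε
  | bbbabb => babb => ba
  | bbbaa => baa => bb => ε
  | aaabaabb => babaabb => babbbb => babb => ba

aa->b; bb->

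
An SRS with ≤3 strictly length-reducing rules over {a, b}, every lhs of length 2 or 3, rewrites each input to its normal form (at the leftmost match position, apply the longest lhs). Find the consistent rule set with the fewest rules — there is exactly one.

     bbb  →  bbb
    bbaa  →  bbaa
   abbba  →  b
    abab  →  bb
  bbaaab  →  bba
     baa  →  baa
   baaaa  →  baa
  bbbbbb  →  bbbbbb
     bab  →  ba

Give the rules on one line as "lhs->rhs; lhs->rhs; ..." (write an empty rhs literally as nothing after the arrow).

aaa->a; ab->a; aba->b

  | bbb
  | bbaa
  | abbba => abba => aba => b
  | abab => bb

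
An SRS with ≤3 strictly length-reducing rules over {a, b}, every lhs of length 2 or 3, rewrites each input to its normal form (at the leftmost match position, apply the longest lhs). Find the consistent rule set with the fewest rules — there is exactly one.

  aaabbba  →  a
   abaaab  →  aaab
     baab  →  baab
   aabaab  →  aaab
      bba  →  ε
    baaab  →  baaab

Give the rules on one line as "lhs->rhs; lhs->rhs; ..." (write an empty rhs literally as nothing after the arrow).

aba->a; abb->b; bba->

  | aaabbba => aabba => aba => a
  | abaaab => aaab
  | baab
  | aabaab => aaab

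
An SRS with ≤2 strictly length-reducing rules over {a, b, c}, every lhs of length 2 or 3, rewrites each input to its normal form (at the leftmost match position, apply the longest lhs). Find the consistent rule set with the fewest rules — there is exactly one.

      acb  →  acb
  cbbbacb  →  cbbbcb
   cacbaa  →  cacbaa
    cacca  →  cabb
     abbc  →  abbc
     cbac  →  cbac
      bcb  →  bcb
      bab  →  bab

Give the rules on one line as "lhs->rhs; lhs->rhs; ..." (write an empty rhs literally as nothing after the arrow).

  | acb
  | cbbbacb => cbbbcb
  | cacbaa
  | cacca => cabb

bba->bb; cca->bb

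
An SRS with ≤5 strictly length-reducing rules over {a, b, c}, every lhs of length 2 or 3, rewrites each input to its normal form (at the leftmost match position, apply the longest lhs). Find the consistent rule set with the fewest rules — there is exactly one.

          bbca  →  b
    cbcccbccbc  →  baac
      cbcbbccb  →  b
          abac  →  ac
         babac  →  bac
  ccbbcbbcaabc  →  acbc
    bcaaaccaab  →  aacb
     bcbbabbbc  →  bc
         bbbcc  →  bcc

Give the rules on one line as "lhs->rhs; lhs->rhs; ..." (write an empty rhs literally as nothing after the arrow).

ab->; bb->; ca->b; ccb->aa

  | bbca => ca => b
  | cbcccbccbc => cbcaaccbc => cbbaccbc => caccbc => bccbc => baac
  | cbcbbccb => cbcccb => cbcaa => cbba => ca => b
  | abac => ac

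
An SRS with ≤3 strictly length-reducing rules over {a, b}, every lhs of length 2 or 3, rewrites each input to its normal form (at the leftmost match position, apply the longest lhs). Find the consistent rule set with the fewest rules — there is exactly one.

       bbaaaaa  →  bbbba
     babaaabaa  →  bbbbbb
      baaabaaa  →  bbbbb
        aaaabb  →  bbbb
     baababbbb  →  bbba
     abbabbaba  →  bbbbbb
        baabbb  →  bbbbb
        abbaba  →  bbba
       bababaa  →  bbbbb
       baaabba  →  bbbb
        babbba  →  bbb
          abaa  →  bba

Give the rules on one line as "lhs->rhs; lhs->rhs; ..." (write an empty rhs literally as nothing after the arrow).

  | bbaaaaa => bbbaaa => bbbba
  | babaaabaa => bbbaabaa => bbbbbaa => bbbbbb
  | baaabaaa => bbabaaa => bbbbaa => bbbbb
  | aaaabb => baabb => bbbb

aa->b; ab->a; aba->bb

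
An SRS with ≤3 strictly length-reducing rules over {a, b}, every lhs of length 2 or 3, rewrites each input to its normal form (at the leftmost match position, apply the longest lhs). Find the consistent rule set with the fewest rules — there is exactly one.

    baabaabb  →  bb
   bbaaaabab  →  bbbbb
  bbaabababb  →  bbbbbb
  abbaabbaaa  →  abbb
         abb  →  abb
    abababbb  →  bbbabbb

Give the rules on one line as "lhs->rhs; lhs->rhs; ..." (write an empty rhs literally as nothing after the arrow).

aaa->; aab->; aba->bb

  | baabaabb => baabb => bb
  | bbaaaabab => bbabab => bbbbb
  | bbaabababb => bbababb => bbbbbb
  | abbaabbaaa => abbbaaa => abbb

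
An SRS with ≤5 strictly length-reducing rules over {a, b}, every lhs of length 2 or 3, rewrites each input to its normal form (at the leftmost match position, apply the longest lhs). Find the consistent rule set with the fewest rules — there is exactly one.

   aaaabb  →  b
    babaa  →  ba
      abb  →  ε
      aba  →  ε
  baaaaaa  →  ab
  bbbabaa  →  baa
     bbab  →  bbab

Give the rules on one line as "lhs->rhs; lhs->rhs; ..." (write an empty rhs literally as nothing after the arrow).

  | aaaabb => babb => b
  | babaa => ba
  | abb => ε
  | aba => ε

aaa->b; aba->; abb->; bbb->ab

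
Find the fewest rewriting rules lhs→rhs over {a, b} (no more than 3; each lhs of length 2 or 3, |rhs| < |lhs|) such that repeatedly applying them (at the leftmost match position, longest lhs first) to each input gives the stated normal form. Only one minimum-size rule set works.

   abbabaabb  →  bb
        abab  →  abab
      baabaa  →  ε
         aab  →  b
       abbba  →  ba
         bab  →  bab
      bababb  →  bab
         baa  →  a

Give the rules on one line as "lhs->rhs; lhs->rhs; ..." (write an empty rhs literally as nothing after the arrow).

  | abbabaabb => abaabb => aabb => bb
  | abab
  | baabaa => abaa => aa => ε
  | aab => b

aa->; abb->; baa->a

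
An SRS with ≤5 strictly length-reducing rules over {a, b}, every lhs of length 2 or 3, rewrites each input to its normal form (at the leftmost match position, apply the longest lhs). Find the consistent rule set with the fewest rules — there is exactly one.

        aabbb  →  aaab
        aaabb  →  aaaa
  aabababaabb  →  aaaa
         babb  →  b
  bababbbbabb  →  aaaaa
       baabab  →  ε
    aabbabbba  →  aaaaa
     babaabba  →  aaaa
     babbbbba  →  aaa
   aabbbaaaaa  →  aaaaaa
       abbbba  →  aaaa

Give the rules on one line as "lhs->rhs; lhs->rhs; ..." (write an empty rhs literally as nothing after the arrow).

  | aabbb => aaab
  | aaabb => aaaa
  | aabababaabb => aaabaabb => aaabb => aaaa
  | babb => b

ba->; baa->; bab->; bb->a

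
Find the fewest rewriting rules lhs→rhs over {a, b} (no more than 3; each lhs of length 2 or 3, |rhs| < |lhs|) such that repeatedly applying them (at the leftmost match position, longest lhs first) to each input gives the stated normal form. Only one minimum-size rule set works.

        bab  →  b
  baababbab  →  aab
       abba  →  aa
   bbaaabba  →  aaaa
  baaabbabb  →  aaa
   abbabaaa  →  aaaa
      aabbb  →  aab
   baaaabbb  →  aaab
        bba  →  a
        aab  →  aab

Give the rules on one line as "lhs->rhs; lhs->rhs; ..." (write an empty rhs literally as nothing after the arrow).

ba->; bb->

  | bab => b
  | baababbab => ababbab => abbab => aab
  | abba => aa
  | bbaaabba => aaabba => aaaa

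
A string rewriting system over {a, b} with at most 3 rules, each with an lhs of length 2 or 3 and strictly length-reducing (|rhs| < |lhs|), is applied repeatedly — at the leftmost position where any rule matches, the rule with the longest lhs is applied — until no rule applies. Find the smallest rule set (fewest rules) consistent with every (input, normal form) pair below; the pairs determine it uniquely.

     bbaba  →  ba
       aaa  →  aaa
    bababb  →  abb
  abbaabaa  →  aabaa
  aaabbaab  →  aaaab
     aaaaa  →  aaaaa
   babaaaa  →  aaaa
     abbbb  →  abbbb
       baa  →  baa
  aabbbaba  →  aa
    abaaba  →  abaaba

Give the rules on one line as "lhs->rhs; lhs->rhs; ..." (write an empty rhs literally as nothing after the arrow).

bab->; bba->

  | bbaba => ba
  | aaa
  | bababb => abb
  | abbaabaa => aabaa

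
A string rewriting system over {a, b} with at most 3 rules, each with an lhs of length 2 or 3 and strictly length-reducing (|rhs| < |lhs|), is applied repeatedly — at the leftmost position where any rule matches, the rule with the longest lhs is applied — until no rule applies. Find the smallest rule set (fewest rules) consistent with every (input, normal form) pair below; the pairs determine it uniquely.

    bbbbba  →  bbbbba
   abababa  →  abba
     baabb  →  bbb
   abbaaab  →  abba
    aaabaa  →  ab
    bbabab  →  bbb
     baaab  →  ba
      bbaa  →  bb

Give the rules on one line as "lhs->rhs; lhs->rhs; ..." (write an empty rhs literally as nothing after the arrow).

aa->; bab->ba

  | bbbbba
  | abababa => abaaba => abba
  | baabb => bbb
  | abbaaab => abbab => abba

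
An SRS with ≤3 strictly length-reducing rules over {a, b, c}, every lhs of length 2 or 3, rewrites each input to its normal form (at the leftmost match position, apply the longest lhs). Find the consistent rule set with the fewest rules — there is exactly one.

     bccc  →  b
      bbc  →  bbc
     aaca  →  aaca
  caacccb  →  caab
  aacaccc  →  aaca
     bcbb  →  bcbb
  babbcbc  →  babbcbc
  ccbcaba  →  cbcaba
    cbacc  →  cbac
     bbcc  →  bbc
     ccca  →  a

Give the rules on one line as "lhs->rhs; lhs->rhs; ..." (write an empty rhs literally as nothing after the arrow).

cc->c; ccc->

  | bccc => b
  | bbc
  | aaca
  | caacccb => caab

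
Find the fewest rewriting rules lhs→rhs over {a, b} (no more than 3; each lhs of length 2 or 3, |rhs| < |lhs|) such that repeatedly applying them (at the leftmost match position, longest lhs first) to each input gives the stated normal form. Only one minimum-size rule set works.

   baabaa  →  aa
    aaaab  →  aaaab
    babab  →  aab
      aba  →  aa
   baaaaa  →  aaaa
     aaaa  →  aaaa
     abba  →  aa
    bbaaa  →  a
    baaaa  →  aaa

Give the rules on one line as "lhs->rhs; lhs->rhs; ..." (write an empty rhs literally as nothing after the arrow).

ba->a; baa->a

  | baabaa => abaa => aa
  | aaaab
  | babab => abab => aab
  | aba => aa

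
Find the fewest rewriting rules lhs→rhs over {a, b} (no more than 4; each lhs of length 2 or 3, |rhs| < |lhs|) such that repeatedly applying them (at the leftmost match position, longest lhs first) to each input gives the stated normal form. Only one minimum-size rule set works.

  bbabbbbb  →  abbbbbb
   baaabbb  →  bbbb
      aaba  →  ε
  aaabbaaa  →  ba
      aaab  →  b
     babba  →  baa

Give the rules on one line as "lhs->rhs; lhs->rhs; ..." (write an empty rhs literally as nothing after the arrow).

  | bbabbbbb => abbbbbb
  | baaabbb => bbbb
  | aaba => aaa => ε
  | aaabbaaa => bbaaa => abaa => ba

aaa->; aab->aa; aba->b; bba->ab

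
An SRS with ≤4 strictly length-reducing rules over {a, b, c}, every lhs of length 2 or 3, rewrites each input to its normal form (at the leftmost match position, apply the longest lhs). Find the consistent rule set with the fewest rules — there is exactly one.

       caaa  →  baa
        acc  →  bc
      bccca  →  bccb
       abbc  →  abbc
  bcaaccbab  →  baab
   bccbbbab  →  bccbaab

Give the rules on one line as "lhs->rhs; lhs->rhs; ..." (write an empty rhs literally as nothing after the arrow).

ac->b; bbb->ba; ca->b

  | caaa => baa
  | acc => bc
  | bccca => bccb
  | abbc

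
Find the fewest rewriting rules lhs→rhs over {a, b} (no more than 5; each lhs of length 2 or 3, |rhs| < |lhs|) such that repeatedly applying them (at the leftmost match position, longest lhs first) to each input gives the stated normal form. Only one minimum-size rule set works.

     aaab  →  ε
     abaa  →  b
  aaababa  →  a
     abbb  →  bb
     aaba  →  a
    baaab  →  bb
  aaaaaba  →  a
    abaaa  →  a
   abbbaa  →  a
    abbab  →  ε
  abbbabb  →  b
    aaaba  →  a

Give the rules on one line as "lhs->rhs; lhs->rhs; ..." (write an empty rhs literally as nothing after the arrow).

  | aaab => bab => ab => ε
  | abaa => aa => b
  | aaababa => bababa => ababa => aba => a
  | abbb => bb

aa->b; ab->; ba->a; baa->a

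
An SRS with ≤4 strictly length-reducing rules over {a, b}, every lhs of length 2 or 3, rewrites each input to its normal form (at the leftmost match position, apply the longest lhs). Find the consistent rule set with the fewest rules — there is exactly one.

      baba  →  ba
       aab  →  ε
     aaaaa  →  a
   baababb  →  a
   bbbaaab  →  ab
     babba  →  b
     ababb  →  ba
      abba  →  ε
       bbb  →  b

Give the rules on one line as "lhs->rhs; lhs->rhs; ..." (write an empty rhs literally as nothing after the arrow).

aa->b; aba->a; abb->ba; bb->

  | baba => ba
  | aab => bb => ε
  | aaaaa => baaa => bba => a
  | baababb => bbbabb => babb => bba => a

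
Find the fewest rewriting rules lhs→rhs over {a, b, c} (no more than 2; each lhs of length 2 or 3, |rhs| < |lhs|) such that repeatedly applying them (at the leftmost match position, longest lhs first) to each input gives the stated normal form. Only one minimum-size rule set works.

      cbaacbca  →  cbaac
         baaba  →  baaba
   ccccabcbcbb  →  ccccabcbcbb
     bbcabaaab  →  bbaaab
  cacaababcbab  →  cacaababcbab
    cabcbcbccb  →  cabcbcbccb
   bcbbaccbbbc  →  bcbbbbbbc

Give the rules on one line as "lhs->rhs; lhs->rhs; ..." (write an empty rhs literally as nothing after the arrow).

  | cbaacbca => cbaac
  | baaba
  | ccccabcbcbb
  | bbcabaaab => bbaaab

acc->b; bca->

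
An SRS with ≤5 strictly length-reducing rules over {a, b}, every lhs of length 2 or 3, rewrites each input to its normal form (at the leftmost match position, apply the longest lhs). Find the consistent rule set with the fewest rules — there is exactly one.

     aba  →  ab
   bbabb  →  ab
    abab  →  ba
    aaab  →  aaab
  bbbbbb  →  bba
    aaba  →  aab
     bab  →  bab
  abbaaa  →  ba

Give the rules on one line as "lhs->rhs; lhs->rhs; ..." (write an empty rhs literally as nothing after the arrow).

aba->ab; abb->ba; baa->ba; bbb->ab

  | aba => ab
  | bbabb => bbba => aba => ab
  | abab => abb => ba
  | aaab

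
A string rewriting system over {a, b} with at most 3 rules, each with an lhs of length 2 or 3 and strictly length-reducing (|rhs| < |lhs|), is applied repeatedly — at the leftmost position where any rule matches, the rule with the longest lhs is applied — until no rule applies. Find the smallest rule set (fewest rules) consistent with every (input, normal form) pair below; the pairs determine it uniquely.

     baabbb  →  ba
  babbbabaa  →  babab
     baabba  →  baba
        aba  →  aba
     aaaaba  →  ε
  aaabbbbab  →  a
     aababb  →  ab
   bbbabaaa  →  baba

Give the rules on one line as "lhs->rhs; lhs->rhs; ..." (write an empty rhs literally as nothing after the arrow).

  | baabbb => babb => ba
  | babbbabaa => bababaa => babab
  | baabba => baba
  | aba

aa->; aab->a; bb->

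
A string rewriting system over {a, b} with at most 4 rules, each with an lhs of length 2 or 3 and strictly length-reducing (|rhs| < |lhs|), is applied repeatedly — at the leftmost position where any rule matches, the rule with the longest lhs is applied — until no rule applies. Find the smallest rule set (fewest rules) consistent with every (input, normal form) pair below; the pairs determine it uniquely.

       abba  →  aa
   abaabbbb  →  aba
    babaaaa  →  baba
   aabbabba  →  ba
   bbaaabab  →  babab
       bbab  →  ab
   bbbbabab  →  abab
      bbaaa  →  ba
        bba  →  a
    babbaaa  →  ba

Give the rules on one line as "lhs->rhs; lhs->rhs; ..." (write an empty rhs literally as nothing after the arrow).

  | abba => aa
  | abaabbbb => ababbbb => ababb => aba
  | babaaaa => babaaa => babaa => baba
  | aabbabba => aaabba => babba => baa => ba

aaa->ba; baa->ba; bb->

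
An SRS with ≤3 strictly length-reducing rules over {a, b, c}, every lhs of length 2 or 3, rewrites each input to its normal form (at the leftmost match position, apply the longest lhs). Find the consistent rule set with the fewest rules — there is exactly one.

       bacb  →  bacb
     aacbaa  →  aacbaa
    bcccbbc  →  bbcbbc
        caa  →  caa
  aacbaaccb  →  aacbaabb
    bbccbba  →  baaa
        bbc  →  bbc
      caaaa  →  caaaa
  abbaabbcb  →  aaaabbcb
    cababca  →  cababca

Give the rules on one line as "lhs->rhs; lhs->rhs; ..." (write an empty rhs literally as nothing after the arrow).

bba->aa; cc->b

  | bacb
  | aacbaa
  | bcccbbc => bbcbbc
  | caa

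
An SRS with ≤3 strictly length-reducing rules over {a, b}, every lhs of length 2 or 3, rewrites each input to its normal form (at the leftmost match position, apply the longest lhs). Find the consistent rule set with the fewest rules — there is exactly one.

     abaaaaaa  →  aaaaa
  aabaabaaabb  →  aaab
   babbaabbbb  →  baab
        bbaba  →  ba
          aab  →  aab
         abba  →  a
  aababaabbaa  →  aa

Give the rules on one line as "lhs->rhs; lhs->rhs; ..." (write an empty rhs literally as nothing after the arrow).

  | abaaaaaa => aaaaa
  | aabaabaaabb => aabaaabb => aaabb => aaab
  | babbaabbbb => baabbbb => baabbb => baabb => baab
  | bbaba => ba

aba->; bb->b; bba->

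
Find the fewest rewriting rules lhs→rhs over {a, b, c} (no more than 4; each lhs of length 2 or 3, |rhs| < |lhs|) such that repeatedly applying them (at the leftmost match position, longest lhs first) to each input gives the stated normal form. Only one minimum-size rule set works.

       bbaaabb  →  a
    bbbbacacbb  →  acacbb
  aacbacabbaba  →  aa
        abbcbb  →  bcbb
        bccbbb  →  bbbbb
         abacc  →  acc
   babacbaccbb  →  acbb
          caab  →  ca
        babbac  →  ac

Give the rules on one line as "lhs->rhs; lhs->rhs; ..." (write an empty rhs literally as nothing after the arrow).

aac->aa; ab->; ba->a; ccb->bb

  | bbaaabb => baaabb => aaabb => aab => a
  | bbbbacacbb => bbbacacbb => bbacacbb => bacacbb => acacbb
  | aacbacabbaba => aabacabbaba => aacabbaba => aaabbaba => aababa => aaba => aa
  | abbcbb => bcbb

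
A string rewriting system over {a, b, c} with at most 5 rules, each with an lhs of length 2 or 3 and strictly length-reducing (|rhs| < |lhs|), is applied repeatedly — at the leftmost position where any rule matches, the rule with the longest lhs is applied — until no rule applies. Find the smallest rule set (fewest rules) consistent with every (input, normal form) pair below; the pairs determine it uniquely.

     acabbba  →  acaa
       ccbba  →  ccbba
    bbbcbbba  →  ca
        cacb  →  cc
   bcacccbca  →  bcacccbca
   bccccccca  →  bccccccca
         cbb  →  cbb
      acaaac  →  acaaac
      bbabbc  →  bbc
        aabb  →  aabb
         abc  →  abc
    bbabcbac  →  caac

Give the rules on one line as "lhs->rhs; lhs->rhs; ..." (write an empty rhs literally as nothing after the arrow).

  | acabbba => acaa
  | ccbba
  | bbbcbbba => cbbba => ca
  | cacb => cc

acb->c; bab->; bbb->; bcb->ca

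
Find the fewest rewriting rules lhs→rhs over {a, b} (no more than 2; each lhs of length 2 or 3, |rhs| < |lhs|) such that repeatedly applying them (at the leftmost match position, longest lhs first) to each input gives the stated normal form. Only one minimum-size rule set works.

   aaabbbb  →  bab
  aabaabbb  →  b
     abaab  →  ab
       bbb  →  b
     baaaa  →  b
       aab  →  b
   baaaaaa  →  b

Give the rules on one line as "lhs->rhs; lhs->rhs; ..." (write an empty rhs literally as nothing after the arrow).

  | aaabbbb => babbbb => babbb => babb => bab
  | aabaabbb => bbaabbb => baabbb => bbbbb => bbbb => bbb => bb => b
  | abaab => abbb => abb => ab
  | bbb => bb => b

aa->b; bb->b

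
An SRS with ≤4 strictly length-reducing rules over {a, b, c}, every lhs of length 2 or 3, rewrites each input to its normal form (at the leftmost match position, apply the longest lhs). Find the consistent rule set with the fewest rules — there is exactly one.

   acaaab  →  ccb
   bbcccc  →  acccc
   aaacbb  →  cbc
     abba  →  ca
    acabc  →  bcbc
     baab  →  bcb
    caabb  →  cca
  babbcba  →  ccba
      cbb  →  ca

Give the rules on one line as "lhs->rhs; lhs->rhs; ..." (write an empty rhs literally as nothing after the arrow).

aa->c; aca->bc; bb->a; bcc->cc

  | acaaab => bcaab => bccb => ccb
  | bbcccc => acccc
  | aaacbb => cacbb => caca => cbc
  | abba => aaa => ca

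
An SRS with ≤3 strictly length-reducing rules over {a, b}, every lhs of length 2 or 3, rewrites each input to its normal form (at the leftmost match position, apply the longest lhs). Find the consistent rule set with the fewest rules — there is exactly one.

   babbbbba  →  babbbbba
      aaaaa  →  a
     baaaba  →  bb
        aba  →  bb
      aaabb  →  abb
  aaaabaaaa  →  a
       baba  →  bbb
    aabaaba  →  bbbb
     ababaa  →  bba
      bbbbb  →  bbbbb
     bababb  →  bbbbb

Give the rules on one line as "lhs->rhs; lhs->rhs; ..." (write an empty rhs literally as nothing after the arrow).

aa->a; aba->bb; baa->a

  | babbbbba
  | aaaaa => aaaa => aaa => aa => a
  | baaaba => aaba => aba => bb
  | aba => bb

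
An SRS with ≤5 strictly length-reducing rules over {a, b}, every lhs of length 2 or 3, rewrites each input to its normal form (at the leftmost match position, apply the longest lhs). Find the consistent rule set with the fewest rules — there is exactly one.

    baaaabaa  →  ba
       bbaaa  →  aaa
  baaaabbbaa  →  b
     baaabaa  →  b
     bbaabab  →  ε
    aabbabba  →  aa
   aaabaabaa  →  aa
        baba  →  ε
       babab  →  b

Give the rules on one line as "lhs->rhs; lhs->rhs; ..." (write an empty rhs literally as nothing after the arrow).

ab->; aba->b; abb->; bb->

  | baaaabaa => baaaba => baab => ba
  | bbaaa => aaa
  | baaaabbbaa => baaabaa => baaba => bab => b
  | baaabaa => baaba => bab => b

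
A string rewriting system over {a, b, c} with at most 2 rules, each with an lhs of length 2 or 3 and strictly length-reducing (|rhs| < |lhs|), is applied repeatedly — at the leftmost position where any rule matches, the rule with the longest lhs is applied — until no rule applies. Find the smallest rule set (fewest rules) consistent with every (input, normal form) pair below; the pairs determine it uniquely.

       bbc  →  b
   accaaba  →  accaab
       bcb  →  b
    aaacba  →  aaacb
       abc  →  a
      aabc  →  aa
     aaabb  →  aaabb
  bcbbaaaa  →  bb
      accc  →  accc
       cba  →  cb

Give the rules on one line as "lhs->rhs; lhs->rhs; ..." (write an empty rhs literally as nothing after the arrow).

  | bbc => b
  | accaaba => accaab
  | bcb => b
  | aaacba => aaacb

ba->b; bc->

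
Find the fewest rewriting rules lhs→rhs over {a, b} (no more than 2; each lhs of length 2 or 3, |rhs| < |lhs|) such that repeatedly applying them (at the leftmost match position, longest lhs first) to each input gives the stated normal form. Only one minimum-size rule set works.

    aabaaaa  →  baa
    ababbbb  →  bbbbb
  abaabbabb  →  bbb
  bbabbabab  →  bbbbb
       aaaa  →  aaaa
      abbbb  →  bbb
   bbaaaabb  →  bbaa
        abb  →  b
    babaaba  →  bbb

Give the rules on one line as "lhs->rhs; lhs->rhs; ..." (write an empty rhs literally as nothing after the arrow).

  | aabaaaa => abaaa => baa
  | ababbbb => bbbbb
  | abaabbabb => babbabb => bbabb => bbb
  | bbabbabab => bbbabab => bbbbb

ab->; aba->b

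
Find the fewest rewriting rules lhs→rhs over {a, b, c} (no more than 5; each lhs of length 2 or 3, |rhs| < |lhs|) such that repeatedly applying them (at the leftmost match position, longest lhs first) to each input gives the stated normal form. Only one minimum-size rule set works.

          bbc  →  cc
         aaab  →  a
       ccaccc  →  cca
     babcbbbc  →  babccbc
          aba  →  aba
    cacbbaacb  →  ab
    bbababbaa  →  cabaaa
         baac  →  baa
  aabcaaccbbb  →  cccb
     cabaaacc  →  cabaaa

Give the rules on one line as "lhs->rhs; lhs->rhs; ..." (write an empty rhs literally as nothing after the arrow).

aab->; ac->a; bb->c; caa->

  | bbc => cc
  | aaab => a
  | ccaccc => ccacc => ccac => cca
  | babcbbbc => babccbc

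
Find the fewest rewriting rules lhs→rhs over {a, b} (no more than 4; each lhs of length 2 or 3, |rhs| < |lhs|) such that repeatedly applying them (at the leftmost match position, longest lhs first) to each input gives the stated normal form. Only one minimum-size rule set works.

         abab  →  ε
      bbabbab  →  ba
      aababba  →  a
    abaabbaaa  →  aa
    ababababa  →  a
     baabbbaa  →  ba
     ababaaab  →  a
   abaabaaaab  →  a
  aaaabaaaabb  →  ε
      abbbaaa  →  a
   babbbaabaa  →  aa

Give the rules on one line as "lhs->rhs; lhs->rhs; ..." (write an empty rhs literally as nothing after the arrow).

aaa->aa; ab->; baa->a; bab->ba

  | abab => ab => ε
  | bbabbab => bbabab => bbaab => bab => ba
  | aababba => aabba => aba => a
  | abaabbaaa => aabbaaa => abaaa => aaa => aa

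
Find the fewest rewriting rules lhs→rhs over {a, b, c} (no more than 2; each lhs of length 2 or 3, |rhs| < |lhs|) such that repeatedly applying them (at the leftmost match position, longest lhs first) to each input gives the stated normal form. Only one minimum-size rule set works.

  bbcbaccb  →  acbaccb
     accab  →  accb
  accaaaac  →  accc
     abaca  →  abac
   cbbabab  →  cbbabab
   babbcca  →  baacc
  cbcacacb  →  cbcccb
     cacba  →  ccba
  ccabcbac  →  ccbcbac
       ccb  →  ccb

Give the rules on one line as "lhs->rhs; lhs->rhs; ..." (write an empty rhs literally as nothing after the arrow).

bbc->ac; ca->c

  | bbcbaccb => acbaccb
  | accab => accb
  | accaaaac => accaaac => accaac => accac => accc
  | abaca => abac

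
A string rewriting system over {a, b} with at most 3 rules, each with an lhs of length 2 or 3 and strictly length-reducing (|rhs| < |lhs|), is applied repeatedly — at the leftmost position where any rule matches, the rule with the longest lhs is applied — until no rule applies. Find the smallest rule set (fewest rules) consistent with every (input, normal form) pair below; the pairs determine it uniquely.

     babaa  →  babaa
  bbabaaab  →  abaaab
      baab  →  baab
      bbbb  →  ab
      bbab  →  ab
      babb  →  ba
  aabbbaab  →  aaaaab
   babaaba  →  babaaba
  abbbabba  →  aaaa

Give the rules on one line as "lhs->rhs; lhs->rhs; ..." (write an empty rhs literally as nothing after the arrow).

bb->; bbb->a

  | babaa
  | bbabaaab => abaaab
  | baab
  | bbbb => ab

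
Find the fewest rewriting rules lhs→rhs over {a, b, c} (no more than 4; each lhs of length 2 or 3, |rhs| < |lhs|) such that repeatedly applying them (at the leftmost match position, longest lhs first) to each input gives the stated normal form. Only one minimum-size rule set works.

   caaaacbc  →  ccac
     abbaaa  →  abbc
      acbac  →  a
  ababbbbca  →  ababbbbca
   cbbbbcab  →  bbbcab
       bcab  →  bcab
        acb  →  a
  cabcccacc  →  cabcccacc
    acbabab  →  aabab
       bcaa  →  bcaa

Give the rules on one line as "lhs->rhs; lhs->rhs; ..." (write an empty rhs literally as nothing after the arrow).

  | caaaacbc => ccacbc => ccac
  | abbaaa => abbc
  | acbac => aac => a
  | ababbbbca

aaa->c; aac->a; cb->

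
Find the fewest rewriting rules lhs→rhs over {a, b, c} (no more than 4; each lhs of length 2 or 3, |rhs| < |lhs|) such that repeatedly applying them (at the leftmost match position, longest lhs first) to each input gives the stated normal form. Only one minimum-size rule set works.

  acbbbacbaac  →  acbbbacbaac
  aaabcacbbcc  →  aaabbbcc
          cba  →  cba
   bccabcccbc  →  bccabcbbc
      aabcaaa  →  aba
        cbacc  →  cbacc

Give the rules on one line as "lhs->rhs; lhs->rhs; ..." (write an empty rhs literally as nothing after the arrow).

aca->b; bca->c; ccb->bb

  | acbbbacbaac
  | aaabcacbbcc => aaaccbbcc => aaabbbcc
  | cba
  | bccabcccbc => bccabcbbc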